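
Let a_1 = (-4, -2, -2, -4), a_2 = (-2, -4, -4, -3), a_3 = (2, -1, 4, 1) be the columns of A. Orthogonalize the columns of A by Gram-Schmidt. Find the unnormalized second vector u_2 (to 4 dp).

u_2 = (1.6000, -2.2000, -2.2000, 0.6000)

a_1 = (-4, -2, -2, -4); ‖a_1‖ = 6.3246, so q_1 = (-0.6325, -0.3162, -0.3162, -0.6325).
q_1·a_2 = (-0.6325)·(-2) + (-0.3162)·(-4) + (-0.3162)·(-4) + (-0.6325)·(-3) = 5.6921.
u_2 = a_2 − 5.6921·q_1 = (1.6000, -2.2000, -2.2000, 0.6000).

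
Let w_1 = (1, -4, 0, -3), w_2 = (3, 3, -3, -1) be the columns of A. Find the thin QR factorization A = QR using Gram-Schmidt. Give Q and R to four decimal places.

w_1 = (1, -4, 0, -3); ‖w_1‖ = 5.0990, so q_1 = (0.1961, -0.7845, 0.0000, -0.5883).
q_1·w_2 = 0.1961·3 + (-0.7845)·3 + 0.0000·(-3) + (-0.5883)·(-1) = -1.1767.
u_2 = w_2 + 1.1767·q_1 = (3.2308, 2.0769, -3.0000, -1.6923).
‖u_2‖ = 5.1590, so q_2 = (0.6262, 0.4026, -0.5815, -0.3280).

Q = [[0.1961, 0.6262], [-0.7845, 0.4026], [0.0000, -0.5815], [-0.5883, -0.3280]], R = [[5.0990, -1.1767], [0.0000, 5.1590]]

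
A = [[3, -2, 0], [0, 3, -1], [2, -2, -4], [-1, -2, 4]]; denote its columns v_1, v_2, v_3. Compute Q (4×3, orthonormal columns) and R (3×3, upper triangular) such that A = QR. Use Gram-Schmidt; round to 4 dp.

Q = [[0.8018, -0.0705, 0.5855], [0.0000, 0.7402, 0.1952], [0.5345, -0.2115, -0.6831], [-0.2673, -0.6344, 0.3904]], R = [[3.7417, -2.1381, -3.2071], [0.0000, 4.0532, -2.4319], [0.0000, 0.0000, 4.0988]]

q_1 = v_1/‖v_1‖ = (3, 0, 2, -1)/3.7417 = (0.8018, 0.0000, 0.5345, -0.2673).
r_{12} = q_1·v_2 = -2.1381.
u_2 = v_2 + 2.1381·q_1 = (-0.2857, 3.0000, -0.8571, -2.5714).
‖u_2‖ = 4.0532, so q_2 = (-0.0705, 0.7402, -0.2115, -0.6344).
r_{13} = q_1·v_3 = -3.2071; r_{23} = q_2·v_3 = -2.4319.
u_3 = v_3 + 3.2071·q_1 + 2.4319·q_2 = (2.4000, 0.8000, -2.8000, 1.6000).
‖u_3‖ = 4.0988, so q_3 = (0.5855, 0.1952, -0.6831, 0.3904).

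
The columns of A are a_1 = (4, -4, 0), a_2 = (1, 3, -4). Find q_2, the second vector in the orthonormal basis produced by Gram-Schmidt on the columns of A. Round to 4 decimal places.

q_1 = a_1/‖a_1‖ = (4, -4, 0)/5.6569 = (0.7071, -0.7071, 0.0000).
r_{12} = q_1·a_2 = -1.4142.
u_2 = a_2 + 1.4142·q_1 = (2.0000, 2.0000, -4.0000).
‖u_2‖ = 4.8990, so q_2 = (0.4082, 0.4082, -0.8165).

q_2 = (0.4082, 0.4082, -0.8165)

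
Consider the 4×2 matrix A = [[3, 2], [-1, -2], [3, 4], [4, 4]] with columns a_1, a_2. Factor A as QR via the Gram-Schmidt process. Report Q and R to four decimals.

Q = [[0.5071, -0.6298], [-0.1690, -0.5635], [0.5071, 0.5304], [0.6761, -0.0663]], R = [[5.9161, 6.0851], [0.0000, 1.7238]]

a_1 = (3, -1, 3, 4); ‖a_1‖ = 5.9161, so q_1 = (0.5071, -0.1690, 0.5071, 0.6761).
q_1·a_2 = 0.5071·2 + (-0.1690)·(-2) + 0.5071·4 + 0.6761·4 = 6.0851.
u_2 = a_2 − 6.0851·q_1 = (-1.0857, -0.9714, 0.9143, -0.1143).
‖u_2‖ = 1.7238, so q_2 = (-0.6298, -0.5635, 0.5304, -0.0663).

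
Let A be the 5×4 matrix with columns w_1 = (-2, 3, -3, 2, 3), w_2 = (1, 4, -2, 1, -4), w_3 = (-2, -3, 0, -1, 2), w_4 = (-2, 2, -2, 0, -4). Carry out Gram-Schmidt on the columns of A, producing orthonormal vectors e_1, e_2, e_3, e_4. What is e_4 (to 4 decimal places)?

e_4 = (-0.6689, 0.3073, 0.6508, 0.0904, -0.1627)

e_1 = w_1/‖w_1‖ = (-2, 3, -3, 2, 3)/5.9161 = (-0.3381, 0.5071, -0.5071, 0.3381, 0.5071).
r_{12} = e_1·w_2 = 1.0142.
u_2 = w_2 − 1.0142·e_1 = (1.3429, 3.4857, -1.4857, 0.6571, -4.5143).
‖u_2‖ = 6.0804, so e_2 = (0.2208, 0.5733, -0.2443, 0.1081, -0.7424).
r_{13} = e_1·w_3 = -0.1690; r_{23} = e_2·w_3 = -3.7544.
u_3 = w_3 + 0.1690·e_1 + 3.7544·e_2 = (-1.2280, -0.7620, -1.0031, -0.5371, -0.7017).
‖u_3‖ = 1.9686, so e_3 = (-0.6238, -0.3871, -0.5095, -0.2728, -0.3564).
r_{14} = e_1·w_4 = 0.6761; r_{24} = e_2·w_4 = 4.1633; r_{34} = e_3·w_4 = 2.9182.
u_4 = w_4 − 0.6761·e_1 − 4.1633·e_2 − 2.9182·e_3 = (-0.8706, 0.4000, 0.8471, 0.1176, -0.2118).
‖u_4‖ = 1.3016, so e_4 = (-0.6689, 0.3073, 0.6508, 0.0904, -0.1627).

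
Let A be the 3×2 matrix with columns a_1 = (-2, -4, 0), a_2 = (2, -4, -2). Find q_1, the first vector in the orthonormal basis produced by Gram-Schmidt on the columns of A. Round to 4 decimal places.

a_1 = (-2, -4, 0); ‖a_1‖ = 4.4721, so q_1 = (-0.4472, -0.8944, 0.0000).

q_1 = (-0.4472, -0.8944, 0.0000)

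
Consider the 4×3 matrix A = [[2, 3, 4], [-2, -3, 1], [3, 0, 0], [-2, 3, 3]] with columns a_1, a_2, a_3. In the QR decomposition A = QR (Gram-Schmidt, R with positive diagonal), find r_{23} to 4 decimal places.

r_{23} = 3.5796

a_1 = (2, -2, 3, -2); ‖a_1‖ = 4.5826, so q_1 = (0.4364, -0.4364, 0.6547, -0.4364).
q_1·a_2 = 0.4364·3 + (-0.4364)·(-3) + 0.6547·0 + (-0.4364)·3 = 1.3093.
u_2 = a_2 − 1.3093·q_1 = (2.4286, -2.4286, -0.8571, 3.5714).
‖u_2‖ = 5.0285, so q_2 = (0.4830, -0.4830, -0.1705, 0.7102).
r_{23} = q_2·a_3 = 3.5796.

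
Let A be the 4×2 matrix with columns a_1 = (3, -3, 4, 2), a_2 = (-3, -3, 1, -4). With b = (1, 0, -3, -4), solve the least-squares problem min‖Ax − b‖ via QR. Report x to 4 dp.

a_1 = (3, -3, 4, 2); ‖a_1‖ = 6.1644, so q_1 = (0.4867, -0.4867, 0.6489, 0.3244).
q_1·a_2 = 0.4867·(-3) + (-0.4867)·(-3) + 0.6489·1 + 0.3244·(-4) = -0.6489.
u_2 = a_2 + 0.6489·q_1 = (-2.6842, -3.3158, 1.4211, -3.7895).
‖u_2‖ = 5.8804, so q_2 = (-0.4565, -0.5639, 0.2417, -0.6444).
Qᵀb = (-2.7578, 1.3963).
Back-substitute: x_2 = 1.3963/5.8804 = 0.2374.
x_1 = (-2.7578 + 0.6489·0.2374)/6.1644 = -0.4224.

x = (-0.4224, 0.2374)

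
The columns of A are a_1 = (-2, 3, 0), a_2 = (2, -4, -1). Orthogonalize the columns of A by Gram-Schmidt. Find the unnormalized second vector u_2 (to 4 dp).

a_1 = (-2, 3, 0); ‖a_1‖ = 3.6056, so q_1 = (-0.5547, 0.8321, 0.0000).
q_1·a_2 = (-0.5547)·2 + 0.8321·(-4) + 0.0000·(-1) = -4.4376.
u_2 = a_2 + 4.4376·q_1 = (-0.4615, -0.3077, -1.0000).

u_2 = (-0.4615, -0.3077, -1.0000)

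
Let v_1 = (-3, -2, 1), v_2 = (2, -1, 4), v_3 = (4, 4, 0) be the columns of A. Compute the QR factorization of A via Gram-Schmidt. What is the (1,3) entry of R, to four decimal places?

r_{13} = -5.3452

e_1 = v_1/‖v_1‖ = (-3, -2, 1)/3.7417 = (-0.8018, -0.5345, 0.2673).
r_{13} = e_1·v_3 = -5.3452.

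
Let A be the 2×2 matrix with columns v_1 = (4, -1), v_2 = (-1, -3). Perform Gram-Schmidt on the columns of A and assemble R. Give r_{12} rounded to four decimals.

r_{12} = -0.2425

v_1 = (4, -1); ‖v_1‖ = 4.1231, so e_1 = (0.9701, -0.2425).
r_{12} = e_1·v_2 = -0.2425.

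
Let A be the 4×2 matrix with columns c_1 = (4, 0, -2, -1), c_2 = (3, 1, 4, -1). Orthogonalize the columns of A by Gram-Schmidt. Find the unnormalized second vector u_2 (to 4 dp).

c_1 = (4, 0, -2, -1); ‖c_1‖ = 4.5826, so e_1 = (0.8729, 0.0000, -0.4364, -0.2182).
e_1·c_2 = 0.8729·3 + 0.0000·1 + (-0.4364)·4 + (-0.2182)·(-1) = 1.0911.
u_2 = c_2 − 1.0911·e_1 = (2.0476, 1.0000, 4.4762, -0.7619).

u_2 = (2.0476, 1.0000, 4.4762, -0.7619)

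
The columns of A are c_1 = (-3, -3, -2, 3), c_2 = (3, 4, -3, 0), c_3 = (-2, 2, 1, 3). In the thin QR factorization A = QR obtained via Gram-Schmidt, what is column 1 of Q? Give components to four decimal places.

q_1 = (-0.5388, -0.5388, -0.3592, 0.5388)

q_1 = c_1/‖c_1‖ = (-3, -3, -2, 3)/5.5678 = (-0.5388, -0.5388, -0.3592, 0.5388).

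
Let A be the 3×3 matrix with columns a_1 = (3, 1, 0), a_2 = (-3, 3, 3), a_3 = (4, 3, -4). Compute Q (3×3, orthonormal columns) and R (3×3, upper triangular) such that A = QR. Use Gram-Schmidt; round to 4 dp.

Q = [[0.9487, -0.2481, -0.1961], [0.3162, 0.7442, 0.5883], [0.0000, 0.6202, -0.7845]], R = [[3.1623, -1.8974, 4.7434], [0.0000, 4.8374, -1.2403], [0.0000, 0.0000, 4.1184]]

a_1 = (3, 1, 0); ‖a_1‖ = 3.1623, so e_1 = (0.9487, 0.3162, 0.0000).
e_1·a_2 = 0.9487·(-3) + 0.3162·3 + 0.0000·3 = -1.8974.
u_2 = a_2 + 1.8974·e_1 = (-1.2000, 3.6000, 3.0000).
‖u_2‖ = 4.8374, so e_2 = (-0.2481, 0.7442, 0.6202).
e_1·a_3 = 0.9487·4 + 0.3162·3 + 0.0000·(-4) = 4.7434; e_2·a_3 = (-0.2481)·4 + 0.7442·3 + 0.6202·(-4) = -1.2403.
u_3 = a_3 − 4.7434·e_1 + 1.2403·e_2 = (-0.8077, 2.4231, -3.2308).
‖u_3‖ = 4.1184, so e_3 = (-0.1961, 0.5883, -0.7845).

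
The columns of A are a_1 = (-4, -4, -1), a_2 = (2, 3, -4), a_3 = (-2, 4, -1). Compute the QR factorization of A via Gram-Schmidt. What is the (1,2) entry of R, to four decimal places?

r_{12} = -2.7852

a_1 = (-4, -4, -1); ‖a_1‖ = 5.7446, so e_1 = (-0.6963, -0.6963, -0.1741).
r_{12} = e_1·a_2 = -2.7852.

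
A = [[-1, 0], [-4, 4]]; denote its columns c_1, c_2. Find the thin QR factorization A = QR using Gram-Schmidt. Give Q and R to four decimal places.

Q = [[-0.2425, -0.9701], [-0.9701, 0.2425]], R = [[4.1231, -3.8806], [0.0000, 0.9701]]

q_1 = c_1/‖c_1‖ = (-1, -4)/4.1231 = (-0.2425, -0.9701).
r_{12} = q_1·c_2 = -3.8806.
u_2 = c_2 + 3.8806·q_1 = (-0.9412, 0.2353).
‖u_2‖ = 0.9701, so q_2 = (-0.9701, 0.2425).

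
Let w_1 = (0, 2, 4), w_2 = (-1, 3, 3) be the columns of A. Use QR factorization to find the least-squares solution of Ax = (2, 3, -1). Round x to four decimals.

w_1 = (0, 2, 4); ‖w_1‖ = 4.4721, so e_1 = (0.0000, 0.4472, 0.8944).
e_1·w_2 = 0.0000·(-1) + 0.4472·3 + 0.8944·3 = 4.0249.
u_2 = w_2 − 4.0249·e_1 = (-1.0000, 1.2000, -0.6000).
‖u_2‖ = 1.6733, so e_2 = (-0.5976, 0.7171, -0.3586).
Qᵀb = (0.4472, 1.3148).
Back-substitute: x_2 = 1.3148/1.6733 = 0.7857.
x_1 = (0.4472 − 4.0249·0.7857)/4.4721 = -0.6071.

x = (-0.6071, 0.7857)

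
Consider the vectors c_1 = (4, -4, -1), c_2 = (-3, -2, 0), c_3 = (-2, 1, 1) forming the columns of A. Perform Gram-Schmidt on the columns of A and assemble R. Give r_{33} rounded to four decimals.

c_1 = (4, -4, -1); ‖c_1‖ = 5.7446, so e_1 = (0.6963, -0.6963, -0.1741).
e_1·c_2 = 0.6963·(-3) + (-0.6963)·(-2) + (-0.1741)·0 = -0.6963.
u_2 = c_2 + 0.6963·e_1 = (-2.5152, -2.4848, -0.1212).
‖u_2‖ = 3.5377, so e_2 = (-0.7110, -0.7024, -0.0343).
e_1·c_3 = 0.6963·(-2) + (-0.6963)·1 + (-0.1741)·1 = -2.2630; e_2·c_3 = (-0.7110)·(-2) + (-0.7024)·1 + (-0.0343)·1 = 0.6853.
u_3 = c_3 + 2.2630·e_1 − 0.6853·e_2 = (0.0630, -0.0944, 0.6295).
r_{33} = ‖u_3‖ = 0.6397.

r_{33} = 0.6397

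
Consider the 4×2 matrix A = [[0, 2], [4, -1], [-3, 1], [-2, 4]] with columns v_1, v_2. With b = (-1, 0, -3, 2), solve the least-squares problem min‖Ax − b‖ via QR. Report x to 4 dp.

e_1 = v_1/‖v_1‖ = (0, 4, -3, -2)/5.3852 = (0.0000, 0.7428, -0.5571, -0.3714).
r_{12} = e_1·v_2 = -2.7854.
u_2 = v_2 + 2.7854·e_1 = (2.0000, 1.0690, -0.5517, 2.9655).
‖u_2‖ = 3.7738, so e_2 = (0.5300, 0.2833, -0.1462, 0.7858).
Qᵀb = (0.9285, 1.4803).
Back-substitute: x_2 = 1.4803/3.7738 = 0.3923.
x_1 = (0.9285 + 2.7854·0.3923)/5.3852 = 0.3753.

x = (0.3753, 0.3923)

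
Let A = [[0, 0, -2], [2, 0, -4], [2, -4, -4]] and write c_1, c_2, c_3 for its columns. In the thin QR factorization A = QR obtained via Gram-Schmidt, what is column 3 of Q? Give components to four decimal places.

e_3 = (-1.0000, 0.0000, 0.0000)

e_1 = c_1/‖c_1‖ = (0, 2, 2)/2.8284 = (0.0000, 0.7071, 0.7071).
r_{12} = e_1·c_2 = -2.8284.
u_2 = c_2 + 2.8284·e_1 = (0.0000, 2.0000, -2.0000).
‖u_2‖ = 2.8284, so e_2 = (0.0000, 0.7071, -0.7071).
r_{13} = e_1·c_3 = -5.6569; r_{23} = e_2·c_3 = 0.0000.
u_3 = c_3 + 5.6569·e_1 − 0.0000·e_2 = (-2.0000, 0.0000, 0.0000).
‖u_3‖ = 2.0000, so e_3 = (-1.0000, 0.0000, 0.0000).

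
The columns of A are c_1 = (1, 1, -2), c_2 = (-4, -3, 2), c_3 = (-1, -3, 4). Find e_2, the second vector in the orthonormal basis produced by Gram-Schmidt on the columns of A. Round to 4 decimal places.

c_1 = (1, 1, -2); ‖c_1‖ = 2.4495, so e_1 = (0.4082, 0.4082, -0.8165).
e_1·c_2 = 0.4082·(-4) + 0.4082·(-3) + (-0.8165)·2 = -4.4907.
u_2 = c_2 + 4.4907·e_1 = (-2.1667, -1.1667, -1.6667).
‖u_2‖ = 2.9721, so e_2 = (-0.7290, -0.3925, -0.5608).

e_2 = (-0.7290, -0.3925, -0.5608)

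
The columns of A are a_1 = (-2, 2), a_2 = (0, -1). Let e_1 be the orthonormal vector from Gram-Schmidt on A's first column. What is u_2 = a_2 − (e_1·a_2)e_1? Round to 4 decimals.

a_1 = (-2, 2); ‖a_1‖ = 2.8284, so e_1 = (-0.7071, 0.7071).
e_1·a_2 = (-0.7071)·0 + 0.7071·(-1) = -0.7071.
u_2 = a_2 + 0.7071·e_1 = (-0.5000, -0.5000).

u_2 = (-0.5000, -0.5000)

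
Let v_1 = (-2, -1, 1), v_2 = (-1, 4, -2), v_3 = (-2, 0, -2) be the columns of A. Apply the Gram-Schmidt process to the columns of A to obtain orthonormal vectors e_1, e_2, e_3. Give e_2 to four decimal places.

v_1 = (-2, -1, 1); ‖v_1‖ = 2.4495, so e_1 = (-0.8165, -0.4082, 0.4082).
e_1·v_2 = (-0.8165)·(-1) + (-0.4082)·4 + 0.4082·(-2) = -1.6330.
u_2 = v_2 + 1.6330·e_1 = (-2.3333, 3.3333, -1.3333).
‖u_2‖ = 4.2817, so e_2 = (-0.5449, 0.7785, -0.3114).

e_2 = (-0.5449, 0.7785, -0.3114)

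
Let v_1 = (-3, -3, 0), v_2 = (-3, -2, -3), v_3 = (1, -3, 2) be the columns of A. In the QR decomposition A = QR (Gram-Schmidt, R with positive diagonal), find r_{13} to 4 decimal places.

r_{13} = 1.4142

v_1 = (-3, -3, 0); ‖v_1‖ = 4.2426, so q_1 = (-0.7071, -0.7071, 0.0000).
r_{13} = q_1·v_3 = 1.4142.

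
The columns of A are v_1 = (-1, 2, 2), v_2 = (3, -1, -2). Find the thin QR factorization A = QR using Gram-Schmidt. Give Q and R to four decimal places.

Q = [[-0.3333, 0.8944], [0.6667, 0.4472], [0.6667, 0.0000]], R = [[3.0000, -3.0000], [0.0000, 2.2361]]

v_1 = (-1, 2, 2); ‖v_1‖ = 3.0000, so e_1 = (-0.3333, 0.6667, 0.6667).
e_1·v_2 = (-0.3333)·3 + 0.6667·(-1) + 0.6667·(-2) = -3.0000.
u_2 = v_2 + 3.0000·e_1 = (2.0000, 1.0000, 0.0000).
‖u_2‖ = 2.2361, so e_2 = (0.8944, 0.4472, 0.0000).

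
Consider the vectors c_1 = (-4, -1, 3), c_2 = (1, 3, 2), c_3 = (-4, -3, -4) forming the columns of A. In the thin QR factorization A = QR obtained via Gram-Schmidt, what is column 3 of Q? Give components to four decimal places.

e_3 = (-0.5774, 0.5774, -0.5774)

c_1 = (-4, -1, 3); ‖c_1‖ = 5.0990, so e_1 = (-0.7845, -0.1961, 0.5883).
e_1·c_2 = (-0.7845)·1 + (-0.1961)·3 + 0.5883·2 = -0.1961.
u_2 = c_2 + 0.1961·e_1 = (0.8462, 2.9615, 2.1154).
‖u_2‖ = 3.7365, so e_2 = (0.2265, 0.7926, 0.5661).
e_1·c_3 = (-0.7845)·(-4) + (-0.1961)·(-3) + 0.5883·(-4) = 1.3728; e_2·c_3 = 0.2265·(-4) + 0.7926·(-3) + 0.5661·(-4) = -5.5482.
u_3 = c_3 − 1.3728·e_1 + 5.5482·e_2 = (-1.6667, 1.6667, -1.6667).
‖u_3‖ = 2.8868, so e_3 = (-0.5774, 0.5774, -0.5774).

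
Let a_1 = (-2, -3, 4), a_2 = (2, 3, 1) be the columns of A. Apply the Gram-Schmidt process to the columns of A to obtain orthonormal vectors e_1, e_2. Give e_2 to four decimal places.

e_1 = a_1/‖a_1‖ = (-2, -3, 4)/5.3852 = (-0.3714, -0.5571, 0.7428).
r_{12} = e_1·a_2 = -1.6713.
u_2 = a_2 + 1.6713·e_1 = (1.3793, 2.0690, 2.2414).
‖u_2‖ = 3.3477, so e_2 = (0.4120, 0.6180, 0.6695).

e_2 = (0.4120, 0.6180, 0.6695)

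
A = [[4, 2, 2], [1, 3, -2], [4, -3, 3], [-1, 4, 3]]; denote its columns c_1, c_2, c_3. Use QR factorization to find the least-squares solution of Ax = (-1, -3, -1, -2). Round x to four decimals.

x = (-0.3440, -0.4670, 0.0241)

c_1 = (4, 1, 4, -1); ‖c_1‖ = 5.8310, so e_1 = (0.6860, 0.1715, 0.6860, -0.1715).
e_1·c_2 = 0.6860·2 + 0.1715·3 + 0.6860·(-3) + (-0.1715)·4 = -0.8575.
u_2 = c_2 + 0.8575·e_1 = (2.5882, 3.1471, -2.4118, 3.8529).
‖u_2‖ = 6.1045, so e_2 = (0.4240, 0.5155, -0.3951, 0.6312).
e_1·c_3 = 0.6860·2 + 0.1715·(-2) + 0.6860·3 + (-0.1715)·3 = 2.5725; e_2·c_3 = 0.4240·2 + 0.5155·(-2) + (-0.3951)·3 + 0.6312·3 = 0.5252.
u_3 = c_3 − 2.5725·e_1 − 0.5252·e_2 = (0.0126, -2.7119, 1.4428, 3.1097).
‖u_3‖ = 4.3711, so e_3 = (0.0029, -0.6204, 0.3301, 0.7114).
Qᵀb = (-1.5435, -2.8378, 0.1054).
Back-substitute: x_3 = 0.1054/4.3711 = 0.0241.
x_2 = (-2.8378 − 0.5252·0.0241)/6.1045 = -0.4670.
x_1 = (-1.5435 + 0.8575·(-0.4670) − 2.5725·0.0241)/5.8310 = -0.3440.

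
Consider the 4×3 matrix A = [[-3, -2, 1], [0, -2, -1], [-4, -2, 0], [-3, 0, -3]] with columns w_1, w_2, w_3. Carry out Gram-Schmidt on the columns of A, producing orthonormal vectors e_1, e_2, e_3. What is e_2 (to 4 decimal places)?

e_2 = (-0.3062, -0.8009, -0.1413, 0.4947)

e_1 = w_1/‖w_1‖ = (-3, 0, -4, -3)/5.8310 = (-0.5145, 0.0000, -0.6860, -0.5145).
r_{12} = e_1·w_2 = 2.4010.
u_2 = w_2 − 2.4010·e_1 = (-0.7647, -2.0000, -0.3529, 1.2353).
‖u_2‖ = 2.4971, so e_2 = (-0.3062, -0.8009, -0.1413, 0.4947).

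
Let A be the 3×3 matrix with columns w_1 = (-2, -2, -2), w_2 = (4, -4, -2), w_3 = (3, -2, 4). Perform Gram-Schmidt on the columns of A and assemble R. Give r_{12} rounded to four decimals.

r_{12} = 1.1547

q_1 = w_1/‖w_1‖ = (-2, -2, -2)/3.4641 = (-0.5774, -0.5774, -0.5774).
r_{12} = q_1·w_2 = 1.1547.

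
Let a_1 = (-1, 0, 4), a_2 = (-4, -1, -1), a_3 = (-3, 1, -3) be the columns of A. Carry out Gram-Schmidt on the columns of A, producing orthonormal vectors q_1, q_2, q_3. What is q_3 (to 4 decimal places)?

q_3 = (-0.2287, 0.9718, -0.0572)

a_1 = (-1, 0, 4); ‖a_1‖ = 4.1231, so q_1 = (-0.2425, 0.0000, 0.9701).
q_1·a_2 = (-0.2425)·(-4) + 0.0000·(-1) + 0.9701·(-1) = 0.0000.
u_2 = a_2 + 0.0000·q_1 = (-4.0000, -1.0000, -1.0000).
‖u_2‖ = 4.2426, so q_2 = (-0.9428, -0.2357, -0.2357).
q_1·a_3 = (-0.2425)·(-3) + 0.0000·1 + 0.9701·(-3) = -2.1828; q_2·a_3 = (-0.9428)·(-3) + (-0.2357)·1 + (-0.2357)·(-3) = 3.2998.
u_3 = a_3 + 2.1828·q_1 − 3.2998·q_2 = (-0.4183, 1.7778, -0.1046).
‖u_3‖ = 1.8293, so q_3 = (-0.2287, 0.9718, -0.0572).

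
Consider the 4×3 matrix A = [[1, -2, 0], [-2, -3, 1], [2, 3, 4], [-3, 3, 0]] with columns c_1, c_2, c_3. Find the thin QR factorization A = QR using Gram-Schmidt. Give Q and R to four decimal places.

Q = [[0.2357, -0.3695, 0.0684], [-0.4714, -0.5193, 0.6982], [0.4714, 0.5193, 0.7119], [-0.7071, 0.5693, 0.0319]], R = [[4.2426, 0.2357, 1.4142], [0.0000, 5.5628, 1.5580], [0.0000, 0.0000, 3.5458]]

c_1 = (1, -2, 2, -3); ‖c_1‖ = 4.2426, so e_1 = (0.2357, -0.4714, 0.4714, -0.7071).
e_1·c_2 = 0.2357·(-2) + (-0.4714)·(-3) + 0.4714·3 + (-0.7071)·3 = 0.2357.
u_2 = c_2 − 0.2357·e_1 = (-2.0556, -2.8889, 2.8889, 3.1667).
‖u_2‖ = 5.5628, so e_2 = (-0.3695, -0.5193, 0.5193, 0.5693).
e_1·c_3 = 0.2357·0 + (-0.4714)·1 + 0.4714·4 + (-0.7071)·0 = 1.4142; e_2·c_3 = (-0.3695)·0 + (-0.5193)·1 + 0.5193·4 + 0.5693·0 = 1.5580.
u_3 = c_3 − 1.4142·e_1 − 1.5580·e_2 = (0.2424, 2.4758, 2.5242, 0.1131).
‖u_3‖ = 3.5458, so e_3 = (0.0684, 0.6982, 0.7119, 0.0319).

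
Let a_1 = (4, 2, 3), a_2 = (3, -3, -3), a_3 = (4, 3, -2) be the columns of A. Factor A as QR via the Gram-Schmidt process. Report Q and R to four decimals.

Q = [[0.7428, 0.6608, 0.1078], [0.3714, -0.5406, 0.7548], [0.5571, -0.5206, -0.6470]], R = [[5.3852, -0.5571, 2.9711], [0.0000, 5.1662, 2.0625], [0.0000, 0.0000, 3.9898]]

a_1 = (4, 2, 3); ‖a_1‖ = 5.3852, so q_1 = (0.7428, 0.3714, 0.5571).
q_1·a_2 = 0.7428·3 + 0.3714·(-3) + 0.5571·(-3) = -0.5571.
u_2 = a_2 + 0.5571·q_1 = (3.4138, -2.7931, -2.6897).
‖u_2‖ = 5.1662, so q_2 = (0.6608, -0.5406, -0.5206).
q_1·a_3 = 0.7428·4 + 0.3714·3 + 0.5571·(-2) = 2.9711; q_2·a_3 = 0.6608·4 + (-0.5406)·3 + (-0.5206)·(-2) = 2.0625.
u_3 = a_3 − 2.9711·q_1 − 2.0625·q_2 = (0.4302, 3.0116, -2.5814).
‖u_3‖ = 3.9898, so q_3 = (0.1078, 0.7548, -0.6470).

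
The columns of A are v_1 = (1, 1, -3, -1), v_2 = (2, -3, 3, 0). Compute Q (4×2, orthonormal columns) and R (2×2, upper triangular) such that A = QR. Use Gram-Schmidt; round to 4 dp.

v_1 = (1, 1, -3, -1); ‖v_1‖ = 3.4641, so q_1 = (0.2887, 0.2887, -0.8660, -0.2887).
q_1·v_2 = 0.2887·2 + 0.2887·(-3) + (-0.8660)·3 + (-0.2887)·0 = -2.8868.
u_2 = v_2 + 2.8868·q_1 = (2.8333, -2.1667, 0.5000, -0.8333).
‖u_2‖ = 3.6968, so q_2 = (0.7664, -0.5861, 0.1353, -0.2254).

Q = [[0.2887, 0.7664], [0.2887, -0.5861], [-0.8660, 0.1353], [-0.2887, -0.2254]], R = [[3.4641, -2.8868], [0.0000, 3.6968]]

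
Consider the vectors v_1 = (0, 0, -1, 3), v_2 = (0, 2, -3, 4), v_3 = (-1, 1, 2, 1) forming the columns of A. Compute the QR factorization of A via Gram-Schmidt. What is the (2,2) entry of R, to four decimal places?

r_{22} = 2.5495

e_1 = v_1/‖v_1‖ = (0, 0, -1, 3)/3.1623 = (0.0000, 0.0000, -0.3162, 0.9487).
r_{12} = e_1·v_2 = 4.7434.
u_2 = v_2 − 4.7434·e_1 = (0.0000, 2.0000, -1.5000, -0.5000).
r_{22} = ‖u_2‖ = 2.5495.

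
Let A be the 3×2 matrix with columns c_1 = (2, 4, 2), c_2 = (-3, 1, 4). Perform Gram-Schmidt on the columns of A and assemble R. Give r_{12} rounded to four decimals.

r_{12} = 1.2247

c_1 = (2, 4, 2); ‖c_1‖ = 4.8990, so e_1 = (0.4082, 0.8165, 0.4082).
r_{12} = e_1·c_2 = 1.2247.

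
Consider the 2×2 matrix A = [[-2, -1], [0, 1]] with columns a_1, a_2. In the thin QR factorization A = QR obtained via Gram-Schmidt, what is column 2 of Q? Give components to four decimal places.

a_1 = (-2, 0); ‖a_1‖ = 2.0000, so e_1 = (-1.0000, 0.0000).
e_1·a_2 = (-1.0000)·(-1) + 0.0000·1 = 1.0000.
u_2 = a_2 − 1.0000·e_1 = (0.0000, 1.0000).
‖u_2‖ = 1.0000, so e_2 = (0.0000, 1.0000).

e_2 = (0.0000, 1.0000)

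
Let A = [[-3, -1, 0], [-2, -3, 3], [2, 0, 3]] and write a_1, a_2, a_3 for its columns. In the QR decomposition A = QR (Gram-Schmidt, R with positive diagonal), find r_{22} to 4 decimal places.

r_{22} = 2.2881

q_1 = a_1/‖a_1‖ = (-3, -2, 2)/4.1231 = (-0.7276, -0.4851, 0.4851).
r_{12} = q_1·a_2 = 2.1828.
u_2 = a_2 − 2.1828·q_1 = (0.5882, -1.9412, -1.0588).
r_{22} = ‖u_2‖ = 2.2881.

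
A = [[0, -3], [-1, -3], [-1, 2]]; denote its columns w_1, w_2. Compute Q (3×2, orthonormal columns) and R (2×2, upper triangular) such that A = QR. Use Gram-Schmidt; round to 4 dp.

w_1 = (0, -1, -1); ‖w_1‖ = 1.4142, so e_1 = (0.0000, -0.7071, -0.7071).
e_1·w_2 = 0.0000·(-3) + (-0.7071)·(-3) + (-0.7071)·2 = 0.7071.
u_2 = w_2 − 0.7071·e_1 = (-3.0000, -2.5000, 2.5000).
‖u_2‖ = 4.6368, so e_2 = (-0.6470, -0.5392, 0.5392).

Q = [[0.0000, -0.6470], [-0.7071, -0.5392], [-0.7071, 0.5392]], R = [[1.4142, 0.7071], [0.0000, 4.6368]]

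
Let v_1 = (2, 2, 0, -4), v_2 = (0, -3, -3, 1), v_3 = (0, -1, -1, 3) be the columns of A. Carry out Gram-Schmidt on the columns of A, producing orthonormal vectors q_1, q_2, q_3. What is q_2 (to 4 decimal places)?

q_2 = (0.2164, -0.5626, -0.7789, -0.1731)

v_1 = (2, 2, 0, -4); ‖v_1‖ = 4.8990, so q_1 = (0.4082, 0.4082, 0.0000, -0.8165).
q_1·v_2 = 0.4082·0 + 0.4082·(-3) + 0.0000·(-3) + (-0.8165)·1 = -2.0412.
u_2 = v_2 + 2.0412·q_1 = (0.8333, -2.1667, -3.0000, -0.6667).
‖u_2‖ = 3.8514, so q_2 = (0.2164, -0.5626, -0.7789, -0.1731).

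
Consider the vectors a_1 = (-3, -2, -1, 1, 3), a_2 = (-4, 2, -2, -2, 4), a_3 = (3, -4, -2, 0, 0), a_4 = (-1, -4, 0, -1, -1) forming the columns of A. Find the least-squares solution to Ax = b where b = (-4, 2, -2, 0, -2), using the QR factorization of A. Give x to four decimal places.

a_1 = (-3, -2, -1, 1, 3); ‖a_1‖ = 4.8990, so e_1 = (-0.6124, -0.4082, -0.2041, 0.2041, 0.6124).
e_1·a_2 = (-0.6124)·(-4) + (-0.4082)·2 + (-0.2041)·(-2) + 0.2041·(-2) + 0.6124·4 = 4.0825.
u_2 = a_2 − 4.0825·e_1 = (-1.5000, 3.6667, -1.1667, -2.8333, 1.5000).
‖u_2‖ = 5.2281, so e_2 = (-0.2869, 0.7013, -0.2232, -0.5419, 0.2869).
e_1·a_3 = (-0.6124)·3 + (-0.4082)·(-4) + (-0.2041)·(-2) + 0.2041·0 + 0.6124·0 = 0.2041; e_2·a_3 = (-0.2869)·3 + 0.7013·(-4) + (-0.2232)·(-2) + (-0.5419)·0 + 0.2869·0 = -3.2198.
u_3 = a_3 − 0.2041·e_1 + 3.2198·e_2 = (2.2012, -1.6585, -2.6768, -1.7866, 0.7988).
‖u_3‖ = 4.3118, so e_3 = (0.5105, -0.3847, -0.6208, -0.4143, 0.1853).
e_1·a_4 = (-0.6124)·(-1) + (-0.4082)·(-4) + (-0.2041)·0 + 0.2041·(-1) + 0.6124·(-1) = 1.4289; e_2·a_4 = (-0.2869)·(-1) + 0.7013·(-4) + (-0.2232)·0 + (-0.5419)·(-1) + 0.2869·(-1) = -2.2634; e_3·a_4 = 0.5105·(-1) + (-0.3847)·(-4) + (-0.6208)·0 + (-0.4143)·(-1) + 0.1853·(-1) = 1.2572.
u_4 = a_4 − 1.4289·e_1 + 2.2634·e_2 − 1.2572·e_3 = (-1.4162, -1.3457, 0.5671, -1.9974, -1.4585).
‖u_4‖ = 3.2023, so e_4 = (-0.4422, -0.4202, 0.1771, -0.6237, -0.4555).
Qᵀb = (0.8165, 2.4228, -1.9402, 1.4853).
Back-substitute: x_4 = 1.4853/3.2023 = 0.4638.
x_3 = (-1.9402 − 1.2572·0.4638)/4.3118 = -0.5852.
x_2 = (2.4228 + 3.2198·(-0.5852) + 2.2634·0.4638)/5.2281 = 0.3038.
x_1 = (0.8165 − 4.0825·0.3038 − 0.2041·(-0.5852) − 1.4289·0.4638)/4.8990 = -0.1974.

x = (-0.1974, 0.3038, -0.5852, 0.4638)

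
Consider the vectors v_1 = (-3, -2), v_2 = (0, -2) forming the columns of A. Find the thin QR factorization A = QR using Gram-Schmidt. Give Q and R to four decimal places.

Q = [[-0.8321, 0.5547], [-0.5547, -0.8321]], R = [[3.6056, 1.1094], [0.0000, 1.6641]]

v_1 = (-3, -2); ‖v_1‖ = 3.6056, so q_1 = (-0.8321, -0.5547).
q_1·v_2 = (-0.8321)·0 + (-0.5547)·(-2) = 1.1094.
u_2 = v_2 − 1.1094·q_1 = (0.9231, -1.3846).
‖u_2‖ = 1.6641, so q_2 = (0.5547, -0.8321).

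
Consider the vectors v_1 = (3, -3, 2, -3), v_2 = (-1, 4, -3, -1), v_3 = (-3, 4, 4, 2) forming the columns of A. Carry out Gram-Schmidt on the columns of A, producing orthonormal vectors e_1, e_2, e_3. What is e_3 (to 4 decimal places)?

e_1 = v_1/‖v_1‖ = (3, -3, 2, -3)/5.5678 = (0.5388, -0.5388, 0.3592, -0.5388).
r_{12} = e_1·v_2 = -3.2329.
u_2 = v_2 + 3.2329·e_1 = (0.7419, 2.2581, -1.8387, -2.7419).
‖u_2‖ = 4.0680, so e_2 = (0.1824, 0.5551, -0.4520, -0.6740).
r_{13} = e_1·v_3 = -3.4125; r_{23} = e_2·v_3 = -1.4829.
u_3 = v_3 + 3.4125·e_1 + 1.4829·e_2 = (-0.8908, 2.9844, 4.5556, -0.8382).
‖u_3‖ = 5.5818, so e_3 = (-0.1596, 0.5347, 0.8162, -0.1502).

e_3 = (-0.1596, 0.5347, 0.8162, -0.1502)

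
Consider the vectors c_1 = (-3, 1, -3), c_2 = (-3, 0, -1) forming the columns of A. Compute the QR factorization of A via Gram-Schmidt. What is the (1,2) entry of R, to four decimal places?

c_1 = (-3, 1, -3); ‖c_1‖ = 4.3589, so e_1 = (-0.6882, 0.2294, -0.6882).
r_{12} = e_1·c_2 = 2.7530.

r_{12} = 2.7530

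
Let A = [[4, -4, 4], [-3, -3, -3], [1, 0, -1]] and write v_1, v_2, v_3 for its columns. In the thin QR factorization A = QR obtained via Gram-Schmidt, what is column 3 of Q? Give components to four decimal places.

v_1 = (4, -3, 1); ‖v_1‖ = 5.0990, so q_1 = (0.7845, -0.5883, 0.1961).
q_1·v_2 = 0.7845·(-4) + (-0.5883)·(-3) + 0.1961·0 = -1.3728.
u_2 = v_2 + 1.3728·q_1 = (-2.9231, -3.8077, 0.2692).
‖u_2‖ = 4.8078, so q_2 = (-0.6080, -0.7920, 0.0560).
q_1·v_3 = 0.7845·4 + (-0.5883)·(-3) + 0.1961·(-1) = 4.7068; q_2·v_3 = (-0.6080)·4 + (-0.7920)·(-3) + 0.0560·(-1) = -0.1120.
u_3 = v_3 − 4.7068·q_1 + 0.1120·q_2 = (0.2396, -0.3195, -1.9168).
‖u_3‖ = 1.9580, so q_3 = (0.1224, -0.1632, -0.9790).

q_3 = (0.1224, -0.1632, -0.9790)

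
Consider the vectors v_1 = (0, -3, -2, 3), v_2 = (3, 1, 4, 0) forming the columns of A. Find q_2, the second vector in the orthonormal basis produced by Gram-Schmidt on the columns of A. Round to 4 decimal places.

v_1 = (0, -3, -2, 3); ‖v_1‖ = 4.6904, so q_1 = (0.0000, -0.6396, -0.4264, 0.6396).
q_1·v_2 = 0.0000·3 + (-0.6396)·1 + (-0.4264)·4 + 0.6396·0 = -2.3452.
u_2 = v_2 + 2.3452·q_1 = (3.0000, -0.5000, 3.0000, 1.5000).
‖u_2‖ = 4.5277, so q_2 = (0.6626, -0.1104, 0.6626, 0.3313).

q_2 = (0.6626, -0.1104, 0.6626, 0.3313)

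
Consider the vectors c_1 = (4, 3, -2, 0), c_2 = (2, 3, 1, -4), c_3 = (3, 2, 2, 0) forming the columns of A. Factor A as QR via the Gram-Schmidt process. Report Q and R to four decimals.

q_1 = c_1/‖c_1‖ = (4, 3, -2, 0)/5.3852 = (0.7428, 0.5571, -0.3714, 0.0000).
r_{12} = q_1·c_2 = 2.7854.
u_2 = c_2 − 2.7854·q_1 = (-0.0690, 1.4483, 2.0345, -4.0000).
‖u_2‖ = 4.7161, so q_2 = (-0.0146, 0.3071, 0.4314, -0.8482).
r_{13} = q_1·c_3 = 2.5997; r_{23} = q_2·c_3 = 1.4331.
u_3 = c_3 − 2.5997·q_1 − 1.4331·q_2 = (1.0899, 0.1116, 2.3473, 1.2155).
‖u_3‖ = 2.8614, so q_3 = (0.3809, 0.0390, 0.8203, 0.4248).

Q = [[0.7428, -0.0146, 0.3809], [0.5571, 0.3071, 0.0390], [-0.3714, 0.4314, 0.8203], [0.0000, -0.8482, 0.4248]], R = [[5.3852, 2.7854, 2.5997], [0.0000, 4.7161, 1.4331], [0.0000, 0.0000, 2.8614]]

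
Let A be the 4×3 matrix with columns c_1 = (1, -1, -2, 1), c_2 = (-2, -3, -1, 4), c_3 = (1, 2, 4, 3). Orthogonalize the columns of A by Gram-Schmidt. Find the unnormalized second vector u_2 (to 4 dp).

c_1 = (1, -1, -2, 1); ‖c_1‖ = 2.6458, so q_1 = (0.3780, -0.3780, -0.7559, 0.3780).
q_1·c_2 = 0.3780·(-2) + (-0.3780)·(-3) + (-0.7559)·(-1) + 0.3780·4 = 2.6458.
u_2 = c_2 − 2.6458·q_1 = (-3.0000, -2.0000, 1.0000, 3.0000).

u_2 = (-3.0000, -2.0000, 1.0000, 3.0000)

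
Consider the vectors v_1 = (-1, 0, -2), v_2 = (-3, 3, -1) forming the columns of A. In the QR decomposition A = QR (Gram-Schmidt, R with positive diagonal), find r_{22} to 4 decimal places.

r_{22} = 3.7417

v_1 = (-1, 0, -2); ‖v_1‖ = 2.2361, so e_1 = (-0.4472, 0.0000, -0.8944).
e_1·v_2 = (-0.4472)·(-3) + 0.0000·3 + (-0.8944)·(-1) = 2.2361.
u_2 = v_2 − 2.2361·e_1 = (-2.0000, 3.0000, 1.0000).
r_{22} = ‖u_2‖ = 3.7417.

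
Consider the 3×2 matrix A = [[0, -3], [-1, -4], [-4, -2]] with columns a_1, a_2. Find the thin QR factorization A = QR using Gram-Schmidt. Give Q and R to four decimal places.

Q = [[0.0000, -0.6621], [-0.2425, -0.7270], [-0.9701, 0.1818]], R = [[4.1231, 2.9104], [0.0000, 4.5309]]

e_1 = a_1/‖a_1‖ = (0, -1, -4)/4.1231 = (0.0000, -0.2425, -0.9701).
r_{12} = e_1·a_2 = 2.9104.
u_2 = a_2 − 2.9104·e_1 = (-3.0000, -3.2941, 0.8235).
‖u_2‖ = 4.5309, so e_2 = (-0.6621, -0.7270, 0.1818).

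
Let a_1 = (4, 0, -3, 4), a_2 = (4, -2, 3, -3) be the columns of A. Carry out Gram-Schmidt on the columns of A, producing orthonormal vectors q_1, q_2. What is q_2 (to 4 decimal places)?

a_1 = (4, 0, -3, 4); ‖a_1‖ = 6.4031, so q_1 = (0.6247, 0.0000, -0.4685, 0.6247).
q_1·a_2 = 0.6247·4 + 0.0000·(-2) + (-0.4685)·3 + 0.6247·(-3) = -0.7809.
u_2 = a_2 + 0.7809·q_1 = (4.4878, -2.0000, 2.6341, -2.5122).
‖u_2‖ = 6.1148, so q_2 = (0.7339, -0.3271, 0.4308, -0.4108).

q_2 = (0.7339, -0.3271, 0.4308, -0.4108)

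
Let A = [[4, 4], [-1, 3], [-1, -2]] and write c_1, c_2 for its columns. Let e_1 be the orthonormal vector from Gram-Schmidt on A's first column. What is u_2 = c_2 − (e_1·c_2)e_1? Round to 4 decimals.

u_2 = (0.6667, 3.8333, -1.1667)

c_1 = (4, -1, -1); ‖c_1‖ = 4.2426, so e_1 = (0.9428, -0.2357, -0.2357).
e_1·c_2 = 0.9428·4 + (-0.2357)·3 + (-0.2357)·(-2) = 3.5355.
u_2 = c_2 − 3.5355·e_1 = (0.6667, 3.8333, -1.1667).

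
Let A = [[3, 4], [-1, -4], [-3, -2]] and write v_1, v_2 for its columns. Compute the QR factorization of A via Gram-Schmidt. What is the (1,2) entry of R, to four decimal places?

r_{12} = 5.0471

v_1 = (3, -1, -3); ‖v_1‖ = 4.3589, so q_1 = (0.6882, -0.2294, -0.6882).
r_{12} = q_1·v_2 = 5.0471.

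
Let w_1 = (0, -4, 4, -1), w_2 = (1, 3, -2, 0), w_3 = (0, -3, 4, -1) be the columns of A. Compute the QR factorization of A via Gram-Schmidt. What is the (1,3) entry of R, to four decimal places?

w_1 = (0, -4, 4, -1); ‖w_1‖ = 5.7446, so q_1 = (0.0000, -0.6963, 0.6963, -0.1741).
r_{13} = q_1·w_3 = 5.0483.

r_{13} = 5.0483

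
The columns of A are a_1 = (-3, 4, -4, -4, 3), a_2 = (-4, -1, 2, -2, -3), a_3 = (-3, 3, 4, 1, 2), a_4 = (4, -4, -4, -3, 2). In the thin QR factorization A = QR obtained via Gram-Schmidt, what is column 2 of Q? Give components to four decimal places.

e_2 = (-0.6939, -0.1611, 0.3327, -0.3535, -0.5068)

e_1 = a_1/‖a_1‖ = (-3, 4, -4, -4, 3)/8.1240 = (-0.3693, 0.4924, -0.4924, -0.4924, 0.3693).
r_{12} = e_1·a_2 = -0.1231.
u_2 = a_2 + 0.1231·e_1 = (-4.0455, -0.9394, 1.9394, -2.0606, -2.9545).
‖u_2‖ = 5.8297, so e_2 = (-0.6939, -0.1611, 0.3327, -0.3535, -0.5068).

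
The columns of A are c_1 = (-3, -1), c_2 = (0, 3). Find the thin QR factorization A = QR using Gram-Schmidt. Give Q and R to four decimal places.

Q = [[-0.9487, -0.3162], [-0.3162, 0.9487]], R = [[3.1623, -0.9487], [0.0000, 2.8460]]

q_1 = c_1/‖c_1‖ = (-3, -1)/3.1623 = (-0.9487, -0.3162).
r_{12} = q_1·c_2 = -0.9487.
u_2 = c_2 + 0.9487·q_1 = (-0.9000, 2.7000).
‖u_2‖ = 2.8460, so q_2 = (-0.3162, 0.9487).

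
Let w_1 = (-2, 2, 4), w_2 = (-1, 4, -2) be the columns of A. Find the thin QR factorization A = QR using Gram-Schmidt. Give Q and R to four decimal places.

w_1 = (-2, 2, 4); ‖w_1‖ = 4.8990, so e_1 = (-0.4082, 0.4082, 0.8165).
e_1·w_2 = (-0.4082)·(-1) + 0.4082·4 + 0.8165·(-2) = 0.4082.
u_2 = w_2 − 0.4082·e_1 = (-0.8333, 3.8333, -2.3333).
‖u_2‖ = 4.5644, so e_2 = (-0.1826, 0.8398, -0.5112).

Q = [[-0.4082, -0.1826], [0.4082, 0.8398], [0.8165, -0.5112]], R = [[4.8990, 0.4082], [0.0000, 4.5644]]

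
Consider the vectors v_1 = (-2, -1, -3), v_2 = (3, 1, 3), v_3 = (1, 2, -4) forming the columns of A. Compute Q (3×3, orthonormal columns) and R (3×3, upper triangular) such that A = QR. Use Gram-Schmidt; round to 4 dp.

v_1 = (-2, -1, -3); ‖v_1‖ = 3.7417, so e_1 = (-0.5345, -0.2673, -0.8018).
e_1·v_2 = (-0.5345)·3 + (-0.2673)·1 + (-0.8018)·3 = -4.2762.
u_2 = v_2 + 4.2762·e_1 = (0.7143, -0.1429, -0.4286).
‖u_2‖ = 0.8452, so e_2 = (0.8452, -0.1690, -0.5071).
e_1·v_3 = (-0.5345)·1 + (-0.2673)·2 + (-0.8018)·(-4) = 2.1381; e_2·v_3 = 0.8452·1 + (-0.1690)·2 + (-0.5071)·(-4) = 2.5355.
u_3 = v_3 − 2.1381·e_1 − 2.5355·e_2 = (0.0000, 3.0000, -1.0000).
‖u_3‖ = 3.1623, so e_3 = (0.0000, 0.9487, -0.3162).

Q = [[-0.5345, 0.8452, 0.0000], [-0.2673, -0.1690, 0.9487], [-0.8018, -0.5071, -0.3162]], R = [[3.7417, -4.2762, 2.1381], [0.0000, 0.8452, 2.5355], [0.0000, 0.0000, 3.1623]]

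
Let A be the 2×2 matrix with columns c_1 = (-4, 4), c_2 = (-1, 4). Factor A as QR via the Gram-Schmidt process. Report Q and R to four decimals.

Q = [[-0.7071, 0.7071], [0.7071, 0.7071]], R = [[5.6569, 3.5355], [0.0000, 2.1213]]

c_1 = (-4, 4); ‖c_1‖ = 5.6569, so q_1 = (-0.7071, 0.7071).
q_1·c_2 = (-0.7071)·(-1) + 0.7071·4 = 3.5355.
u_2 = c_2 − 3.5355·q_1 = (1.5000, 1.5000).
‖u_2‖ = 2.1213, so q_2 = (0.7071, 0.7071).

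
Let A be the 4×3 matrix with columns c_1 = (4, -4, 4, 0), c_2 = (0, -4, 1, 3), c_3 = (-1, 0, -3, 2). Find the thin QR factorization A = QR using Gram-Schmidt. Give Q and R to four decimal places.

Q = [[0.5774, -0.3965, 0.6776], [-0.5774, -0.5551, -0.0308], [0.5774, -0.1586, -0.7084], [0.0000, 0.7137, 0.1951]], R = [[6.9282, 2.8868, -2.3094], [0.0000, 4.2032, 2.2998], [0.0000, 0.0000, 1.8378]]

c_1 = (4, -4, 4, 0); ‖c_1‖ = 6.9282, so e_1 = (0.5774, -0.5774, 0.5774, 0.0000).
e_1·c_2 = 0.5774·0 + (-0.5774)·(-4) + 0.5774·1 + 0.0000·3 = 2.8868.
u_2 = c_2 − 2.8868·e_1 = (-1.6667, -2.3333, -0.6667, 3.0000).
‖u_2‖ = 4.2032, so e_2 = (-0.3965, -0.5551, -0.1586, 0.7137).
e_1·c_3 = 0.5774·(-1) + (-0.5774)·0 + 0.5774·(-3) + 0.0000·2 = -2.3094; e_2·c_3 = (-0.3965)·(-1) + (-0.5551)·0 + (-0.1586)·(-3) + 0.7137·2 = 2.2998.
u_3 = c_3 + 2.3094·e_1 − 2.2998·e_2 = (1.2453, -0.0566, -1.3019, 0.3585).
‖u_3‖ = 1.8378, so e_3 = (0.6776, -0.0308, -0.7084, 0.1951).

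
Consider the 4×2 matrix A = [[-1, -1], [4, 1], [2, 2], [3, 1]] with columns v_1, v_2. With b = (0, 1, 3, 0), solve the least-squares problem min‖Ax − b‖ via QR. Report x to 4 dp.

x = (-0.2121, 1.3636)

v_1 = (-1, 4, 2, 3); ‖v_1‖ = 5.4772, so q_1 = (-0.1826, 0.7303, 0.3651, 0.5477).
q_1·v_2 = (-0.1826)·(-1) + 0.7303·1 + 0.3651·2 + 0.5477·1 = 2.1909.
u_2 = v_2 − 2.1909·q_1 = (-0.6000, -0.6000, 1.2000, -0.2000).
‖u_2‖ = 1.4832, so q_2 = (-0.4045, -0.4045, 0.8090, -0.1348).
Qᵀb = (1.8257, 2.0226).
Back-substitute: x_2 = 2.0226/1.4832 = 1.3636.
x_1 = (1.8257 − 2.1909·1.3636)/5.4772 = -0.2121.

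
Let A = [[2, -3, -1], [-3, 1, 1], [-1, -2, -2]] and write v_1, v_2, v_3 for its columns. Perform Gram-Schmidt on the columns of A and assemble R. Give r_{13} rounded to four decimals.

e_1 = v_1/‖v_1‖ = (2, -3, -1)/3.7417 = (0.5345, -0.8018, -0.2673).
r_{13} = e_1·v_3 = -0.8018.

r_{13} = -0.8018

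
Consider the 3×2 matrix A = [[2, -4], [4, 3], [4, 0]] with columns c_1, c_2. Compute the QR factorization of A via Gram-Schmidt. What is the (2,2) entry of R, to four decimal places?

q_1 = c_1/‖c_1‖ = (2, 4, 4)/6.0000 = (0.3333, 0.6667, 0.6667).
r_{12} = q_1·c_2 = 0.6667.
u_2 = c_2 − 0.6667·q_1 = (-4.2222, 2.5556, -0.4444).
r_{22} = ‖u_2‖ = 4.9554.

r_{22} = 4.9554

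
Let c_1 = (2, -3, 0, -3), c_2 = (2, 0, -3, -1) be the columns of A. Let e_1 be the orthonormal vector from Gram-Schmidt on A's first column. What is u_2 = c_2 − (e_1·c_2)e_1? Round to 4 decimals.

c_1 = (2, -3, 0, -3); ‖c_1‖ = 4.6904, so e_1 = (0.4264, -0.6396, 0.0000, -0.6396).
e_1·c_2 = 0.4264·2 + (-0.6396)·0 + 0.0000·(-3) + (-0.6396)·(-1) = 1.4924.
u_2 = c_2 − 1.4924·e_1 = (1.3636, 0.9545, -3.0000, -0.0455).

u_2 = (1.3636, 0.9545, -3.0000, -0.0455)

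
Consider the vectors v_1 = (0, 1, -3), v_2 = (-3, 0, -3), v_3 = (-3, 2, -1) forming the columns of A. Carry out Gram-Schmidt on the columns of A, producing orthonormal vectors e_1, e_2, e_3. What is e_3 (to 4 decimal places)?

e_3 = (-0.3015, 0.9045, 0.3015)

v_1 = (0, 1, -3); ‖v_1‖ = 3.1623, so e_1 = (0.0000, 0.3162, -0.9487).
e_1·v_2 = 0.0000·(-3) + 0.3162·0 + (-0.9487)·(-3) = 2.8460.
u_2 = v_2 − 2.8460·e_1 = (-3.0000, -0.9000, -0.3000).
‖u_2‖ = 3.1464, so e_2 = (-0.9535, -0.2860, -0.0953).
e_1·v_3 = 0.0000·(-3) + 0.3162·2 + (-0.9487)·(-1) = 1.5811; e_2·v_3 = (-0.9535)·(-3) + (-0.2860)·2 + (-0.0953)·(-1) = 2.3837.
u_3 = v_3 − 1.5811·e_1 − 2.3837·e_2 = (-0.7273, 2.1818, 0.7273).
‖u_3‖ = 2.4121, so e_3 = (-0.3015, 0.9045, 0.3015).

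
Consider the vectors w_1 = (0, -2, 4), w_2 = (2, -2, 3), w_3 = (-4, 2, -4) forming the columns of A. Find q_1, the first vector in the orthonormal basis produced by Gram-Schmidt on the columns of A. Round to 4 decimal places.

w_1 = (0, -2, 4); ‖w_1‖ = 4.4721, so q_1 = (0.0000, -0.4472, 0.8944).

q_1 = (0.0000, -0.4472, 0.8944)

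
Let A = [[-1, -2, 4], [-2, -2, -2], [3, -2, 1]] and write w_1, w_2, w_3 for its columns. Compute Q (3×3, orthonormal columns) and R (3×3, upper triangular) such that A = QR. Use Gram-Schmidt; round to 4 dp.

e_1 = w_1/‖w_1‖ = (-1, -2, 3)/3.7417 = (-0.2673, -0.5345, 0.8018).
r_{12} = e_1·w_2 = 0.0000.
u_2 = w_2 + 0.0000·e_1 = (-2.0000, -2.0000, -2.0000).
‖u_2‖ = 3.4641, so e_2 = (-0.5774, -0.5774, -0.5774).
r_{13} = e_1·w_3 = 0.8018; r_{23} = e_2·w_3 = -1.7321.
u_3 = w_3 − 0.8018·e_1 + 1.7321·e_2 = (3.2143, -2.5714, -0.6429).
‖u_3‖ = 4.1662, so e_3 = (0.7715, -0.6172, -0.1543).

Q = [[-0.2673, -0.5774, 0.7715], [-0.5345, -0.5774, -0.6172], [0.8018, -0.5774, -0.1543]], R = [[3.7417, 0.0000, 0.8018], [0.0000, 3.4641, -1.7321], [0.0000, 0.0000, 4.1662]]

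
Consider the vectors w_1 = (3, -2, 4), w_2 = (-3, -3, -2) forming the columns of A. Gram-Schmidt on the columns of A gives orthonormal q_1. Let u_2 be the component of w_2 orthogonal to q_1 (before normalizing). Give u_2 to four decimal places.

u_2 = (-1.8621, -3.7586, -0.4828)

q_1 = w_1/‖w_1‖ = (3, -2, 4)/5.3852 = (0.5571, -0.3714, 0.7428).
r_{12} = q_1·w_2 = -2.0426.
u_2 = w_2 + 2.0426·q_1 = (-1.8621, -3.7586, -0.4828).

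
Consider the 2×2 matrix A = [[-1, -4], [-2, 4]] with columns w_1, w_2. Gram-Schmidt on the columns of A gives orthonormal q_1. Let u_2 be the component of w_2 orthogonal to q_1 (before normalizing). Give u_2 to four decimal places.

u_2 = (-4.8000, 2.4000)

w_1 = (-1, -2); ‖w_1‖ = 2.2361, so q_1 = (-0.4472, -0.8944).
q_1·w_2 = (-0.4472)·(-4) + (-0.8944)·4 = -1.7889.
u_2 = w_2 + 1.7889·q_1 = (-4.8000, 2.4000).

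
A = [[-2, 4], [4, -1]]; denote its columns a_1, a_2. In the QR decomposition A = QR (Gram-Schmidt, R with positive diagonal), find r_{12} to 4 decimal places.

a_1 = (-2, 4); ‖a_1‖ = 4.4721, so e_1 = (-0.4472, 0.8944).
r_{12} = e_1·a_2 = -2.6833.

r_{12} = -2.6833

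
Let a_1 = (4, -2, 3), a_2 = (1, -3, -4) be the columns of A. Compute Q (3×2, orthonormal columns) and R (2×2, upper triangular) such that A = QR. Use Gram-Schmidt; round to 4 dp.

q_1 = a_1/‖a_1‖ = (4, -2, 3)/5.3852 = (0.7428, -0.3714, 0.5571).
r_{12} = q_1·a_2 = -0.3714.
u_2 = a_2 + 0.3714·q_1 = (1.2759, -3.1379, -3.7931).
‖u_2‖ = 5.0855, so q_2 = (0.2509, -0.6170, -0.7459).

Q = [[0.7428, 0.2509], [-0.3714, -0.6170], [0.5571, -0.7459]], R = [[5.3852, -0.3714], [0.0000, 5.0855]]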